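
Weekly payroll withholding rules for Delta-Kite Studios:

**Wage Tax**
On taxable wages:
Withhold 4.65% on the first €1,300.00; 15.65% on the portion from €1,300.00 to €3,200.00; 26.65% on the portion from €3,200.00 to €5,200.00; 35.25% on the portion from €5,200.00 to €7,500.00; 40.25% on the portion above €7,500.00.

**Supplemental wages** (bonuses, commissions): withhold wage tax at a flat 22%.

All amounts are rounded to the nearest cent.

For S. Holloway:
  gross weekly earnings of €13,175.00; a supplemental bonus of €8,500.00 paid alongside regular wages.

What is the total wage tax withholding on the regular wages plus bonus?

€5,855.74

Wage Tax: taxable = €13,175.00
  €1,701.55 + 40.25% × (€13,175.00 − €7,500.00) = €1,701.55 + 40.25% × €5,675.00 = €3,985.74
Supplemental (22% flat on bonus): 22% × €8,500.00 = €1,870.00
Total wage tax: €3,985.74 + €1,870.00 = €5,855.74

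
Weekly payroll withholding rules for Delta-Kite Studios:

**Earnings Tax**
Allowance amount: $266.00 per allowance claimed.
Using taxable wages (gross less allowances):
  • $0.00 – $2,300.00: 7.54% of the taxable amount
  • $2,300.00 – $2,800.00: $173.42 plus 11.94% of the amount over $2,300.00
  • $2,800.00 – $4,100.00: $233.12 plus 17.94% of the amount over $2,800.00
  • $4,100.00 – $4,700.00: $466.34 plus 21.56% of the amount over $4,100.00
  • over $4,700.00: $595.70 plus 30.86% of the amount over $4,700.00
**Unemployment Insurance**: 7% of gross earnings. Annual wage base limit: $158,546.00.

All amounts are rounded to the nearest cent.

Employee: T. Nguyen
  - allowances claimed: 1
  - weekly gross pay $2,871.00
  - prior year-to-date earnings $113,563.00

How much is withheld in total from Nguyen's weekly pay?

$410.81

Earnings Tax: taxable = $2,871.00 − 1×$266.00 = $2,605.00
  $173.42 + 11.94% × ($2,605.00 − $2,300.00) = $173.42 + 11.94% × $305.00 = $209.84
Unemployment Insurance: 7% × $2,871.00 = $200.97
Total: $209.84 + $200.97 = $410.81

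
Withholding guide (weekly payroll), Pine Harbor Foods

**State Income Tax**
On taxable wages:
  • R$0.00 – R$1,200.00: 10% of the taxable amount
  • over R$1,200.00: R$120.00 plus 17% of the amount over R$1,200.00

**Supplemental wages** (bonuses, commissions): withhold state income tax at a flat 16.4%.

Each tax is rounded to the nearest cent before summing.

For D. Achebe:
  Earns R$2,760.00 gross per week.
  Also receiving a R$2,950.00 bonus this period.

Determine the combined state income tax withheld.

State Income Tax: taxable = R$2,760.00
  R$120.00 + 17% × (R$2,760.00 − R$1,200.00) = R$120.00 + 17% × R$1,560.00 = R$385.20
Supplemental (16.4% flat on bonus): 16.4% × R$2,950.00 = R$483.80
Total state income tax: R$385.20 + R$483.80 = R$869.00

R$869.00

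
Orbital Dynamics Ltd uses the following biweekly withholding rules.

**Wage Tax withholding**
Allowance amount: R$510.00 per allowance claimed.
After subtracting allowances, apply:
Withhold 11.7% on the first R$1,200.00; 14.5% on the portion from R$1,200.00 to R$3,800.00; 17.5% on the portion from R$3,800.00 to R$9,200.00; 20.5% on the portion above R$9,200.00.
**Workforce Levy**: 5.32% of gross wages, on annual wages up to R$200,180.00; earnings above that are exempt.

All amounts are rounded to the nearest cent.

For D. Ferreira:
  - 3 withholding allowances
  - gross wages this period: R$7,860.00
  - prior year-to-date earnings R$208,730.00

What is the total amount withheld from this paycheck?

R$960.15

Wage Tax: taxable = R$7,860.00 − 3×R$510.00 = R$6,330.00
  R$517.40 + 17.5% × (R$6,330.00 − R$3,800.00) = R$517.40 + 17.5% × R$2,530.00 = R$960.15
Workforce Levy: YTD R$208,730.00 ≥ cap R$200,180.00 → R$0.00
Total: R$960.15 + R$0.00 = R$960.15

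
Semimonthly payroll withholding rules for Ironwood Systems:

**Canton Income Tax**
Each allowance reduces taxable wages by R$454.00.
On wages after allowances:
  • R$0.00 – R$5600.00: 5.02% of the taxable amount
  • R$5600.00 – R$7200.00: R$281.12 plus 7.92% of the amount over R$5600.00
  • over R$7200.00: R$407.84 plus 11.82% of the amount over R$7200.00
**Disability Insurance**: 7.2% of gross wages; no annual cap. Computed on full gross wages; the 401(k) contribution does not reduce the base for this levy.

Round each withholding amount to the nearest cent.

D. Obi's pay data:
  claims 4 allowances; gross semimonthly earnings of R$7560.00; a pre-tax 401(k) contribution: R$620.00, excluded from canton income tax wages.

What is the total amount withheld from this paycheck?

R$801.54

Canton Income Tax: taxable = R$7560.00 − R$620.00 − 4×R$454.00 = R$5124.00
  5.02% × R$5124.00 = R$257.22
Disability Insurance: 7.2% × R$7560.00 = R$544.32
Total: R$257.22 + R$544.32 = R$801.54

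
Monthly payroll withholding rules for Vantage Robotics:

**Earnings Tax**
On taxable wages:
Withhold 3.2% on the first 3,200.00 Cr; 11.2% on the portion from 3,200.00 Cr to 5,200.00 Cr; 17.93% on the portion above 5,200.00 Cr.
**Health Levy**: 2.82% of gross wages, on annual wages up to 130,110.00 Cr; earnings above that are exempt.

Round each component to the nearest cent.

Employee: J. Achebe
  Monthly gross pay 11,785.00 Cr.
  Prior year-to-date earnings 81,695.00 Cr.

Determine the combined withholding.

1,839.43 Cr

Earnings Tax: taxable = 11,785.00 Cr
  326.40 Cr + 17.93% × (11,785.00 Cr − 5,200.00 Cr) = 326.40 Cr + 17.93% × 6,585.00 Cr = 1,507.09 Cr
Health Levy: 2.82% × 11,785.00 Cr = 332.34 Cr
Total: 1,507.09 Cr + 332.34 Cr = 1,839.43 Cr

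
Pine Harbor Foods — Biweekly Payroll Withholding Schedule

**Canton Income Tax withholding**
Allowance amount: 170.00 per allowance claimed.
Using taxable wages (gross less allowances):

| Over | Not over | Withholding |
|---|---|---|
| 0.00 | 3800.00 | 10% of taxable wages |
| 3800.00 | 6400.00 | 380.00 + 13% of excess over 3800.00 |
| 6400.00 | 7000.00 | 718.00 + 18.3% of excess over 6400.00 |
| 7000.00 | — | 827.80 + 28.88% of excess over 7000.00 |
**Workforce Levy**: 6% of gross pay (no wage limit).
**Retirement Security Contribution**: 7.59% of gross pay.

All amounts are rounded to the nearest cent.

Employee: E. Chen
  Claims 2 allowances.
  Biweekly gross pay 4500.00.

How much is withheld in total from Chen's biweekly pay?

1038.35

Canton Income Tax: taxable = 4500.00 − 2×170.00 = 4160.00
  380.00 + 13% × (4160.00 − 3800.00) = 380.00 + 13% × 360.00 = 426.80
Workforce Levy: 6% × 4500.00 = 270.00
Retirement Security Contribution: 7.59% × 4500.00 = 341.55
Total: 426.80 + 270.00 + 341.55 = 1038.35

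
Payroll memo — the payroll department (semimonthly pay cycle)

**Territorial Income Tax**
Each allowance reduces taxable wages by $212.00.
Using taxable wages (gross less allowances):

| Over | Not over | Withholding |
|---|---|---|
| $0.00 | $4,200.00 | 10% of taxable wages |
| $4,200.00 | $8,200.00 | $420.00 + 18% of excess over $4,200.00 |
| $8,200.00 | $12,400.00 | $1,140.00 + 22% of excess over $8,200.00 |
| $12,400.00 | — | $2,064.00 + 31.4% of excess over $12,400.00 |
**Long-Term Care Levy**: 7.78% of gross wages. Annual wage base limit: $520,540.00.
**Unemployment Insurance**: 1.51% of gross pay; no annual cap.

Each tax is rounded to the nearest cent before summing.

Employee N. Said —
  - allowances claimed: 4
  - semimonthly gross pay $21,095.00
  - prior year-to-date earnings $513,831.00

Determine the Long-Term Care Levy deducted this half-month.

$521.96

Long-Term Care Levy: cap $520,540.00 − YTD $513,831.00 = $6,709.00 subject; 7.78% × $6,709.00 = $521.96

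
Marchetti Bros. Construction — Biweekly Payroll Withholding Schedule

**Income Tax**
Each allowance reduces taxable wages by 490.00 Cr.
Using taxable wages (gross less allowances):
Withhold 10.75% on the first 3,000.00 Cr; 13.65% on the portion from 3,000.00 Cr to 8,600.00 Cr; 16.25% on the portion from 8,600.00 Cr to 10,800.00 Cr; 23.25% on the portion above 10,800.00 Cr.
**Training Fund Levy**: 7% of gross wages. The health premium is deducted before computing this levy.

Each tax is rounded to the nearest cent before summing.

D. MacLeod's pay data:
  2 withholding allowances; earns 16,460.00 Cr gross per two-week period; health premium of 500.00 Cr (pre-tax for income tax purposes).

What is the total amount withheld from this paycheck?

Income Tax: taxable = 16,460.00 Cr − 500.00 Cr − 2×490.00 Cr = 14,980.00 Cr
  1,444.40 Cr + 23.25% × (14,980.00 Cr − 10,800.00 Cr) = 1,444.40 Cr + 23.25% × 4,180.00 Cr = 2,416.25 Cr
Training Fund Levy: 7% × 15,960.00 Cr = 1,117.20 Cr
Total: 2,416.25 Cr + 1,117.20 Cr = 3,533.45 Cr

3,533.45 Cr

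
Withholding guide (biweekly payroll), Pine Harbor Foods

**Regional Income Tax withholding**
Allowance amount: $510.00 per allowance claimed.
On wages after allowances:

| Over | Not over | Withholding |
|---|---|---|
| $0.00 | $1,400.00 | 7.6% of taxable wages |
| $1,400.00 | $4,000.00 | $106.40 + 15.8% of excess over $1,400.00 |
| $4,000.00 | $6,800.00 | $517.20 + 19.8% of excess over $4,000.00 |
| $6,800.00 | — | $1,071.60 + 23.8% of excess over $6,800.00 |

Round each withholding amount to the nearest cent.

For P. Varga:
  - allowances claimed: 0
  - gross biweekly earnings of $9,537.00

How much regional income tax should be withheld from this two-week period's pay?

$1,723.01

Regional Income Tax: taxable = $9,537.00
  $1,071.60 + 23.8% × ($9,537.00 − $6,800.00) = $1,071.60 + 23.8% × $2,737.00 = $1,723.01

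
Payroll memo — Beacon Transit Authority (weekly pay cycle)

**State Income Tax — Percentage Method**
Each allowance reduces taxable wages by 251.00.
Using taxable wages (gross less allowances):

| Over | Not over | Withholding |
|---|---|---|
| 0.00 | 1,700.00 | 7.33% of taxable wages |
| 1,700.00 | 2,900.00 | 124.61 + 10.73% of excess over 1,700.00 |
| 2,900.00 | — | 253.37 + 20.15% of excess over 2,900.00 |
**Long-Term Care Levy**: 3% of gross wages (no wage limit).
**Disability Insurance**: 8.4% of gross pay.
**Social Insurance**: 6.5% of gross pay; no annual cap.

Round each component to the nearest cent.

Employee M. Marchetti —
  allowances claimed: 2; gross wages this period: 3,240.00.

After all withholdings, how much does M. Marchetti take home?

2,424.05

State Income Tax: taxable = 3,240.00 − 2×251.00 = 2,738.00
  124.61 + 10.73% × (2,738.00 − 1,700.00) = 124.61 + 10.73% × 1,038.00 = 235.99
Long-Term Care Levy: 3% × 3,240.00 = 97.20
Disability Insurance: 8.4% × 3,240.00 = 272.16
Social Insurance: 6.5% × 3,240.00 = 210.60
Total withheld: 235.99 + 97.20 + 272.16 + 210.60 = 815.95
Net pay: 3,240.00 − 815.95 = 2,424.05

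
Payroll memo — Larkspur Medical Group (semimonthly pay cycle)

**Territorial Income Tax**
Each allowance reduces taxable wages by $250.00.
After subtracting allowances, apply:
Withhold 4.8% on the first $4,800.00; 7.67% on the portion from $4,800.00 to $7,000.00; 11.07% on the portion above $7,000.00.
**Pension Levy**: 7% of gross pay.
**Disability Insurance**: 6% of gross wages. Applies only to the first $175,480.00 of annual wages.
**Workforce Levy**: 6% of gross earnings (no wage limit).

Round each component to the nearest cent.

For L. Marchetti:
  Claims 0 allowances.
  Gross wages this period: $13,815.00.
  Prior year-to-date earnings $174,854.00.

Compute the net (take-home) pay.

Territorial Income Tax: taxable = $13,815.00
  $399.14 + 11.07% × ($13,815.00 − $7,000.00) = $399.14 + 11.07% × $6,815.00 = $1,153.56
Pension Levy: 7% × $13,815.00 = $967.05
Disability Insurance: cap $175,480.00 − YTD $174,854.00 = $626.00 subject; 6% × $626.00 = $37.56
Workforce Levy: 6% × $13,815.00 = $828.90
Total withheld: $1,153.56 + $967.05 + $37.56 + $828.90 = $2,987.07
Net pay: $13,815.00 − $2,987.07 = $10,827.93

$10,827.93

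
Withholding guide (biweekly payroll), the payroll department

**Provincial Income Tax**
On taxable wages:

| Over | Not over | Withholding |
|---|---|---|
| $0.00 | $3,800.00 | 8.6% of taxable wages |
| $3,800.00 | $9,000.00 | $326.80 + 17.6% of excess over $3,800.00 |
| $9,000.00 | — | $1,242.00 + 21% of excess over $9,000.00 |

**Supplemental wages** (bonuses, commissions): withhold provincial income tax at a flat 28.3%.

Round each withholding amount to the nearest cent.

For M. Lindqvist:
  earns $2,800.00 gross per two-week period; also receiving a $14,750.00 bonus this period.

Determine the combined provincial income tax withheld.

Provincial Income Tax: taxable = $2,800.00
  8.6% × $2,800.00 = $240.80
Supplemental (28.3% flat on bonus): 28.3% × $14,750.00 = $4,174.25
Total provincial income tax: $240.80 + $4,174.25 = $4,415.05

$4,415.05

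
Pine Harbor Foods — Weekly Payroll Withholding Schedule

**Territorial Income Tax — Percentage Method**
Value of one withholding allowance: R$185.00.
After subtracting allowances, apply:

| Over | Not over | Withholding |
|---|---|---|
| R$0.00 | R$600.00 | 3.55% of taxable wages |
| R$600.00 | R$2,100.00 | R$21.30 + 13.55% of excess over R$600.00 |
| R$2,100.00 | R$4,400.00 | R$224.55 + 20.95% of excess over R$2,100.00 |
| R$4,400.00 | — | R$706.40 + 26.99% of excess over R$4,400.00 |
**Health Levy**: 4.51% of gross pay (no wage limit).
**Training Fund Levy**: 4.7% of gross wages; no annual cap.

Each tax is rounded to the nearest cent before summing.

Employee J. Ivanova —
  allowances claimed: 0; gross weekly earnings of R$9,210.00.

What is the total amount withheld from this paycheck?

R$2,852.86

Territorial Income Tax: taxable = R$9,210.00
  R$706.40 + 26.99% × (R$9,210.00 − R$4,400.00) = R$706.40 + 26.99% × R$4,810.00 = R$2,004.62
Health Levy: 4.51% × R$9,210.00 = R$415.37
Training Fund Levy: 4.7% × R$9,210.00 = R$432.87
Total: R$2,004.62 + R$415.37 + R$432.87 = R$2,852.86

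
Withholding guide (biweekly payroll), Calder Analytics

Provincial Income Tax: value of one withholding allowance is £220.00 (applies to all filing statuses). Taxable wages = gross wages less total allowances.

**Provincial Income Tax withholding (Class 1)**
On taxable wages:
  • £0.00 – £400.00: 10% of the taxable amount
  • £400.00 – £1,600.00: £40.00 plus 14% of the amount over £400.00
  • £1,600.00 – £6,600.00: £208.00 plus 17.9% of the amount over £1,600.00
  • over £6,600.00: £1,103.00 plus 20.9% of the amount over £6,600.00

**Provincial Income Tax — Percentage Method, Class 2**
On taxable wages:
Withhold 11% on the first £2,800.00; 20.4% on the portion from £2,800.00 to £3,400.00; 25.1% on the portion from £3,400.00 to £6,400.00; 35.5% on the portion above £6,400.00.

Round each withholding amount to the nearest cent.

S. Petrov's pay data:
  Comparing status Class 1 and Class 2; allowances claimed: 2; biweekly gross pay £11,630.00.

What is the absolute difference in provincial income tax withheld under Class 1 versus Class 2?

Provincial Income Tax (Class 1): taxable = £11,630.00 − 2×£220.00 = £11,190.00
  £1,103.00 + 20.9% × (£11,190.00 − £6,600.00) = £1,103.00 + 20.9% × £4,590.00 = £2,062.31
Provincial Income Tax (Class 2): taxable = £11,630.00 − 2×£220.00 = £11,190.00
  £1,183.40 + 35.5% × (£11,190.00 − £6,400.00) = £1,183.40 + 35.5% × £4,790.00 = £2,883.85
Difference: |£2,062.31 − £2,883.85| = £821.54 (higher under Class 2)

£821.54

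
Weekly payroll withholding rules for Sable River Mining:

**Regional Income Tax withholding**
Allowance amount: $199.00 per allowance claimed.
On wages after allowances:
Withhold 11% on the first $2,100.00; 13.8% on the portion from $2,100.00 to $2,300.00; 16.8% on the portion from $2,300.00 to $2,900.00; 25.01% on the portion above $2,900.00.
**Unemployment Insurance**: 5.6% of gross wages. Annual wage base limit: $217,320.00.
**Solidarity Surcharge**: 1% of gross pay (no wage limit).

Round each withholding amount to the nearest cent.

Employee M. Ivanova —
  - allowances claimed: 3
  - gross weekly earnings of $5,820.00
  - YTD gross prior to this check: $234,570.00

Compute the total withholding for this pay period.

$998.58

Regional Income Tax: taxable = $5,820.00 − 3×$199.00 = $5,223.00
  $359.40 + 25.01% × ($5,223.00 − $2,900.00) = $359.40 + 25.01% × $2,323.00 = $940.38
Unemployment Insurance: YTD $234,570.00 ≥ cap $217,320.00 → $0.00
Solidarity Surcharge: 1% × $5,820.00 = $58.20
Total: $940.38 + $0.00 + $58.20 = $998.58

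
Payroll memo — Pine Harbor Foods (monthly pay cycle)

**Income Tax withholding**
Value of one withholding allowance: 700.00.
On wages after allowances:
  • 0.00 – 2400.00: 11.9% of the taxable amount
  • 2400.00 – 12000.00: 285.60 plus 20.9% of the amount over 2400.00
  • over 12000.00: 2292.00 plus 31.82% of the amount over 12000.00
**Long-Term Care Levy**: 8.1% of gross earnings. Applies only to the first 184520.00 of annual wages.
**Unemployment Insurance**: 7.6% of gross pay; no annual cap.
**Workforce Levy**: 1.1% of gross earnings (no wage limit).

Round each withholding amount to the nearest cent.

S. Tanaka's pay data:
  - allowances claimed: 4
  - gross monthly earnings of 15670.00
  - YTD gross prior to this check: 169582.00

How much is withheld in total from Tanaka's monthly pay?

5142.10

Income Tax: taxable = 15670.00 − 4×700.00 = 12870.00
  2292.00 + 31.82% × (12870.00 − 12000.00) = 2292.00 + 31.82% × 870.00 = 2568.83
Long-Term Care Levy: cap 184520.00 − YTD 169582.00 = 14938.00 subject; 8.1% × 14938.00 = 1209.98
Unemployment Insurance: 7.6% × 15670.00 = 1190.92
Workforce Levy: 1.1% × 15670.00 = 172.37
Total: 2568.83 + 1209.98 + 1190.92 + 172.37 = 5142.10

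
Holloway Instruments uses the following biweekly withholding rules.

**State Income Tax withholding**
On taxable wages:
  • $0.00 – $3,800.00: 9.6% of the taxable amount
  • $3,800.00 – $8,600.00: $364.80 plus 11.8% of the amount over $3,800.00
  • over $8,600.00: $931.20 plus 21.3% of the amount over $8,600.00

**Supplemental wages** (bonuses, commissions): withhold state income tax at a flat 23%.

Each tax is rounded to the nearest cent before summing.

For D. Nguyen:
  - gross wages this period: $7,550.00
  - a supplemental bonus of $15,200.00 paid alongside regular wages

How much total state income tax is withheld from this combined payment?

$4,303.30

State Income Tax: taxable = $7,550.00
  $364.80 + 11.8% × ($7,550.00 − $3,800.00) = $364.80 + 11.8% × $3,750.00 = $807.30
Supplemental (23% flat on bonus): 23% × $15,200.00 = $3,496.00
Total state income tax: $807.30 + $3,496.00 = $4,303.30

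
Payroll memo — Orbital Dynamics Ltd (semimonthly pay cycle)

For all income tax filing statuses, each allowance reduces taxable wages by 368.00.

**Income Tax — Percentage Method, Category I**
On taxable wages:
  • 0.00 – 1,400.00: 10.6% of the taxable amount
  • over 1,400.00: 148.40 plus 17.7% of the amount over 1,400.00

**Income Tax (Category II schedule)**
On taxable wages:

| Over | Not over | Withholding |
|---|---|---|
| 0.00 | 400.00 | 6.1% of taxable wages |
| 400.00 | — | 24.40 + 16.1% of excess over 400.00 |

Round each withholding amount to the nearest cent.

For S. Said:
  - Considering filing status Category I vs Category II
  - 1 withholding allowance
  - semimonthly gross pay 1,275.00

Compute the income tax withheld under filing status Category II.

106.03

Income Tax (Category II): taxable = 1,275.00 − 1×368.00 = 907.00
  24.40 + 16.1% × (907.00 − 400.00) = 24.40 + 16.1% × 507.00 = 106.03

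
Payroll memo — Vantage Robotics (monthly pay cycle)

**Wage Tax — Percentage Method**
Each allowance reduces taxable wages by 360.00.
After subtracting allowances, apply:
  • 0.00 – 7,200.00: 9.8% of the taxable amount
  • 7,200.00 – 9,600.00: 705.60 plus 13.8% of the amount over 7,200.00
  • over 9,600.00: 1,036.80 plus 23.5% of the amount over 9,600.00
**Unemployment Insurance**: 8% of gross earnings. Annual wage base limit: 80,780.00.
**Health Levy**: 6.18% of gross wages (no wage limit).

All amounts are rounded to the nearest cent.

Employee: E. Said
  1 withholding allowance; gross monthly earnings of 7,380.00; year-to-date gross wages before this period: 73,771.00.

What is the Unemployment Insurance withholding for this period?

Unemployment Insurance: cap 80,780.00 − YTD 73,771.00 = 7,009.00 subject; 8% × 7,009.00 = 560.72

560.72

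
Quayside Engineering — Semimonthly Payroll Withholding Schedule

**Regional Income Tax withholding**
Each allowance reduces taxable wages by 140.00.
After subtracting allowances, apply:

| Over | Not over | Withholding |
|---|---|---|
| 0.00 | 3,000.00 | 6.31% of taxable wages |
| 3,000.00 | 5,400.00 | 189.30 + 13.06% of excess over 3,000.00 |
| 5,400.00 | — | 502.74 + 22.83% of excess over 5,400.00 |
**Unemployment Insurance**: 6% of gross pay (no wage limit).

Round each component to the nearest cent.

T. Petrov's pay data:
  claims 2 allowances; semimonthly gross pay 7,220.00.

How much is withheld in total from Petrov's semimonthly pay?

Regional Income Tax: taxable = 7,220.00 − 2×140.00 = 6,940.00
  502.74 + 22.83% × (6,940.00 − 5,400.00) = 502.74 + 22.83% × 1,540.00 = 854.32
Unemployment Insurance: 6% × 7,220.00 = 433.20
Total: 854.32 + 433.20 = 1,287.52

1,287.52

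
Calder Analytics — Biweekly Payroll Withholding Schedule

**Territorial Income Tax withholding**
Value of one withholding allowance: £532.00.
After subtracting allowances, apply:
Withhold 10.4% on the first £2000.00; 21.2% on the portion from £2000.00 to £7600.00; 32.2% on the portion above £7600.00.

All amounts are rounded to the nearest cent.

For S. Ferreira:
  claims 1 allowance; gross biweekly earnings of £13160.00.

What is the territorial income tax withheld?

£3014.22

Territorial Income Tax: taxable = £13160.00 − 1×£532.00 = £12628.00
  £1395.20 + 32.2% × (£12628.00 − £7600.00) = £1395.20 + 32.2% × £5028.00 = £3014.22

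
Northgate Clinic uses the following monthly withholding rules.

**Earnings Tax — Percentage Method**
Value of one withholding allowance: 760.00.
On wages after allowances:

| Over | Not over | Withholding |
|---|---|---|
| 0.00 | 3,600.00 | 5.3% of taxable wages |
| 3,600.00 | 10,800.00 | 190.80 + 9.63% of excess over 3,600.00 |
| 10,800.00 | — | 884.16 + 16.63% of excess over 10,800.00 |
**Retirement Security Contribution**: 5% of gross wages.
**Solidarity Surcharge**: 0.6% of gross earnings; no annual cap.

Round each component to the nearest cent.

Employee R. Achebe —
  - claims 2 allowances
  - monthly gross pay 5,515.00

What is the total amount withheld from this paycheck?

Earnings Tax: taxable = 5,515.00 − 2×760.00 = 3,995.00
  190.80 + 9.63% × (3,995.00 − 3,600.00) = 190.80 + 9.63% × 395.00 = 228.84
Retirement Security Contribution: 5% × 5,515.00 = 275.75
Solidarity Surcharge: 0.6% × 5,515.00 = 33.09
Total: 228.84 + 275.75 + 33.09 = 537.68

537.68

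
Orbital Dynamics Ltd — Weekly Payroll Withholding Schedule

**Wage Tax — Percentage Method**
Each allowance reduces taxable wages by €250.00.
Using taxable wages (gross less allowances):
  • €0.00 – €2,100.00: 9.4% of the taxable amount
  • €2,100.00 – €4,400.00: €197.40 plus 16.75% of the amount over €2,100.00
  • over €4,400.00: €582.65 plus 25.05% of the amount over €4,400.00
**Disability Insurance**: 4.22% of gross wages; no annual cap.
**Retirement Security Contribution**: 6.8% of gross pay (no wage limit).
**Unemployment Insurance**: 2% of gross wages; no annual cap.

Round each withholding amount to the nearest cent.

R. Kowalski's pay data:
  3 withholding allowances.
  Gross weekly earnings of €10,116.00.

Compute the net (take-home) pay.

Wage Tax: taxable = €10,116.00 − 3×€250.00 = €9,366.00
  €582.65 + 25.05% × (€9,366.00 − €4,400.00) = €582.65 + 25.05% × €4,966.00 = €1,826.63
Disability Insurance: 4.22% × €10,116.00 = €426.90
Retirement Security Contribution: 6.8% × €10,116.00 = €687.89
Unemployment Insurance: 2% × €10,116.00 = €202.32
Total withheld: €1,826.63 + €426.90 + €687.89 + €202.32 = €3,143.74
Net pay: €10,116.00 − €3,143.74 = €6,972.26

€6,972.26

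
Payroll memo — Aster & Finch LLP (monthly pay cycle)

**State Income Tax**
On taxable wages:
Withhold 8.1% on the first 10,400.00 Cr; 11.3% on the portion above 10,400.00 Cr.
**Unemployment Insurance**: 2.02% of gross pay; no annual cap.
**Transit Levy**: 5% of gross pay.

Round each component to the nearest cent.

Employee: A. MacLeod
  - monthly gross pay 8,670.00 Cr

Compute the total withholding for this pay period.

State Income Tax: taxable = 8,670.00 Cr
  8.1% × 8,670.00 Cr = 702.27 Cr
Unemployment Insurance: 2.02% × 8,670.00 Cr = 175.13 Cr
Transit Levy: 5% × 8,670.00 Cr = 433.50 Cr
Total: 702.27 Cr + 175.13 Cr + 433.50 Cr = 1,310.90 Cr

1,310.90 Cr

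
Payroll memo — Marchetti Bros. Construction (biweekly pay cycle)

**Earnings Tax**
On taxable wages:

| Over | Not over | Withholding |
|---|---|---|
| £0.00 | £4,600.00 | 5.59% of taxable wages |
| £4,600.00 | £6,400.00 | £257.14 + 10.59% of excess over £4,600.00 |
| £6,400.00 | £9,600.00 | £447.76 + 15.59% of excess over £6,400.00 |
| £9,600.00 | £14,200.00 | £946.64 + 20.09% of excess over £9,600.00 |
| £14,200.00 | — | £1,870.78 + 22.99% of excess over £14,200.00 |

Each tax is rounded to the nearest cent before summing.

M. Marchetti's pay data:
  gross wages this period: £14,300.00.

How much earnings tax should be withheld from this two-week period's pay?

Earnings Tax: taxable = £14,300.00
  £1,870.78 + 22.99% × (£14,300.00 − £14,200.00) = £1,870.78 + 22.99% × £100.00 = £1,893.77

£1,893.77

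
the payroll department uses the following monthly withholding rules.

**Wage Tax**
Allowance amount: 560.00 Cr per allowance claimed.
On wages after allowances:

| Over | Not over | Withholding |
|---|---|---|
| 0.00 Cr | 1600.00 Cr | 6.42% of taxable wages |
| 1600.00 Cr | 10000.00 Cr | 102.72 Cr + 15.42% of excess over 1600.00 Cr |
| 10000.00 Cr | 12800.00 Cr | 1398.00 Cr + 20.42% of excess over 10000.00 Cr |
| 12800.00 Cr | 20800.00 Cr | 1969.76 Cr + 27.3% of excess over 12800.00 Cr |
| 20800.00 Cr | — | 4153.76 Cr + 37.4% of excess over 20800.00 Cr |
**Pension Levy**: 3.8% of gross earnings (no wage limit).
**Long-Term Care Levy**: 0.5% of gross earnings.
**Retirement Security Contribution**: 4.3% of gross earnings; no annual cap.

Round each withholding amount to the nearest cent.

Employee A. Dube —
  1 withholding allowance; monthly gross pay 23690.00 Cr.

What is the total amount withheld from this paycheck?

Wage Tax: taxable = 23690.00 Cr − 1×560.00 Cr = 23130.00 Cr
  4153.76 Cr + 37.4% × (23130.00 Cr − 20800.00 Cr) = 4153.76 Cr + 37.4% × 2330.00 Cr = 5025.18 Cr
Pension Levy: 3.8% × 23690.00 Cr = 900.22 Cr
Long-Term Care Levy: 0.5% × 23690.00 Cr = 118.45 Cr
Retirement Security Contribution: 4.3% × 23690.00 Cr = 1018.67 Cr
Total: 5025.18 Cr + 900.22 Cr + 118.45 Cr + 1018.67 Cr = 7062.52 Cr

7062.52 Cr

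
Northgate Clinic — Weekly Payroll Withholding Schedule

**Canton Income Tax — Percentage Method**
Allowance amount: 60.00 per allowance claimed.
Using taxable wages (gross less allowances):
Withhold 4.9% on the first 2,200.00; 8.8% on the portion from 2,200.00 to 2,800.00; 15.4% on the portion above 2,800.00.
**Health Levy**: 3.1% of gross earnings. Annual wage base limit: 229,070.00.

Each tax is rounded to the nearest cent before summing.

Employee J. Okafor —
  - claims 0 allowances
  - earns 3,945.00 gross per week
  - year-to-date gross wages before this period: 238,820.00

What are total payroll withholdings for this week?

336.93

Canton Income Tax: taxable = 3,945.00
  160.60 + 15.4% × (3,945.00 − 2,800.00) = 160.60 + 15.4% × 1,145.00 = 336.93
Health Levy: YTD 238,820.00 ≥ cap 229,070.00 → 0.00
Total: 336.93 + 0.00 = 336.93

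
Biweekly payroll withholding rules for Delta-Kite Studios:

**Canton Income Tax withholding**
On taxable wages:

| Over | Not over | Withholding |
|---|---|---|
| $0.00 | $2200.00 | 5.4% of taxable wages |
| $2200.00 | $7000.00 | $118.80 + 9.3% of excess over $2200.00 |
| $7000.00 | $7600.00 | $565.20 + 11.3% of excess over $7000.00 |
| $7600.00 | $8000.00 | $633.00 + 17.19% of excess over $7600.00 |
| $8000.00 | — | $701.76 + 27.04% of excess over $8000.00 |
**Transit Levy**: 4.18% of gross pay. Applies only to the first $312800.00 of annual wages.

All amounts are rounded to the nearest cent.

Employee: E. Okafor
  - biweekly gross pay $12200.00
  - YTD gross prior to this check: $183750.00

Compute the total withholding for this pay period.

Canton Income Tax: taxable = $12200.00
  $701.76 + 27.04% × ($12200.00 − $8000.00) = $701.76 + 27.04% × $4200.00 = $1837.44
Transit Levy: 4.18% × $12200.00 = $509.96
Total: $1837.44 + $509.96 = $2347.40

$2347.40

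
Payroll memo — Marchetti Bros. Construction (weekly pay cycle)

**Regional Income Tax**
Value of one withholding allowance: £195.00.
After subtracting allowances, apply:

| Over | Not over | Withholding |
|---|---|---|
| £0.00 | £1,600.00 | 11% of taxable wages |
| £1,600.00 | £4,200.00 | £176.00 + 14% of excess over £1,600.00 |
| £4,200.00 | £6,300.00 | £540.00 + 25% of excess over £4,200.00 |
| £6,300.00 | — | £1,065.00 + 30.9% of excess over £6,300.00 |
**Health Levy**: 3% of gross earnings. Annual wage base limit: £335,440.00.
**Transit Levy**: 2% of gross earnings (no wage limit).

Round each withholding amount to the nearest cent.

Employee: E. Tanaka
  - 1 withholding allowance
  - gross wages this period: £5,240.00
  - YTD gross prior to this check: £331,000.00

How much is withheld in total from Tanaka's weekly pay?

Regional Income Tax: taxable = £5,240.00 − 1×£195.00 = £5,045.00
  £540.00 + 25% × (£5,045.00 − £4,200.00) = £540.00 + 25% × £845.00 = £751.25
Health Levy: cap £335,440.00 − YTD £331,000.00 = £4,440.00 subject; 3% × £4,440.00 = £133.20
Transit Levy: 2% × £5,240.00 = £104.80
Total: £751.25 + £133.20 + £104.80 = £989.25

£989.25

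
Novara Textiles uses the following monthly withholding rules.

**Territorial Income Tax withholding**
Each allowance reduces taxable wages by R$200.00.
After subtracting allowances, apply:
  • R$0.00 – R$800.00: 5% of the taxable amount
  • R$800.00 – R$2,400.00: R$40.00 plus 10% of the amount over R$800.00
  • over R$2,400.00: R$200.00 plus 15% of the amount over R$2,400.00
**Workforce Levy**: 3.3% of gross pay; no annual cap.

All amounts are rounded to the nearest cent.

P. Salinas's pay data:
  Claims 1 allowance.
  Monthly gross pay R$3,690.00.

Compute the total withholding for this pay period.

Territorial Income Tax: taxable = R$3,690.00 − 1×R$200.00 = R$3,490.00
  R$200.00 + 15% × (R$3,490.00 − R$2,400.00) = R$200.00 + 15% × R$1,090.00 = R$363.50
Workforce Levy: 3.3% × R$3,690.00 = R$121.77
Total: R$363.50 + R$121.77 = R$485.27

R$485.27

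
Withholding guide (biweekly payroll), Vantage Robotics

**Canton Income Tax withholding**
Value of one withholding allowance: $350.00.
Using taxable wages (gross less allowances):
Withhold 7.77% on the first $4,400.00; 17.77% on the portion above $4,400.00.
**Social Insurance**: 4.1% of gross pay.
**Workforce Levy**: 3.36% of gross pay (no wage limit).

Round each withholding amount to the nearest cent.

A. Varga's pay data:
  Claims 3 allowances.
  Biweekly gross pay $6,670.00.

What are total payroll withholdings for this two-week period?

$1,056.25

Canton Income Tax: taxable = $6,670.00 − 3×$350.00 = $5,620.00
  $341.88 + 17.77% × ($5,620.00 − $4,400.00) = $341.88 + 17.77% × $1,220.00 = $558.67
Social Insurance: 4.1% × $6,670.00 = $273.47
Workforce Levy: 3.36% × $6,670.00 = $224.11
Total: $558.67 + $273.47 + $224.11 = $1,056.25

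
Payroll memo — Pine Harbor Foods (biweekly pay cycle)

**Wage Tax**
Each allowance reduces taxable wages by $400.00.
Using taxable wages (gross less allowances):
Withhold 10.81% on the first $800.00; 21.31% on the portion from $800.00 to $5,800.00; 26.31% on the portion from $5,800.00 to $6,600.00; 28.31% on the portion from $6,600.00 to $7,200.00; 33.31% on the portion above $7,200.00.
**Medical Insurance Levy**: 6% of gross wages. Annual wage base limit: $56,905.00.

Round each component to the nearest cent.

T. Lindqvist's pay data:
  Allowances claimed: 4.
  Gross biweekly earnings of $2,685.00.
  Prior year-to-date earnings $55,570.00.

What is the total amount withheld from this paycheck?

$227.31

Wage Tax: taxable = $2,685.00 − 4×$400.00 = $1,085.00
  $86.48 + 21.31% × ($1,085.00 − $800.00) = $86.48 + 21.31% × $285.00 = $147.21
Medical Insurance Levy: cap $56,905.00 − YTD $55,570.00 = $1,335.00 subject; 6% × $1,335.00 = $80.10
Total: $147.21 + $80.10 = $227.31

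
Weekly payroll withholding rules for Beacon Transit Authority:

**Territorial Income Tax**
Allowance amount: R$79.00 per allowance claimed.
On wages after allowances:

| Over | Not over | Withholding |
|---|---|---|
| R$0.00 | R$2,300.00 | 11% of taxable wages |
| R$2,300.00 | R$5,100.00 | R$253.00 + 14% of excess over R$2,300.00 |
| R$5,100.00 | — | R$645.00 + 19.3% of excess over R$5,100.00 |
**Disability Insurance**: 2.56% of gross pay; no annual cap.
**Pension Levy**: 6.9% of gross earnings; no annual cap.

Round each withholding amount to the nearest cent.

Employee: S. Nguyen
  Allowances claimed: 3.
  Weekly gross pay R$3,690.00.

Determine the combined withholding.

Territorial Income Tax: taxable = R$3,690.00 − 3×R$79.00 = R$3,453.00
  R$253.00 + 14% × (R$3,453.00 − R$2,300.00) = R$253.00 + 14% × R$1,153.00 = R$414.42
Disability Insurance: 2.56% × R$3,690.00 = R$94.46
Pension Levy: 6.9% × R$3,690.00 = R$254.61
Total: R$414.42 + R$94.46 + R$254.61 = R$763.49

R$763.49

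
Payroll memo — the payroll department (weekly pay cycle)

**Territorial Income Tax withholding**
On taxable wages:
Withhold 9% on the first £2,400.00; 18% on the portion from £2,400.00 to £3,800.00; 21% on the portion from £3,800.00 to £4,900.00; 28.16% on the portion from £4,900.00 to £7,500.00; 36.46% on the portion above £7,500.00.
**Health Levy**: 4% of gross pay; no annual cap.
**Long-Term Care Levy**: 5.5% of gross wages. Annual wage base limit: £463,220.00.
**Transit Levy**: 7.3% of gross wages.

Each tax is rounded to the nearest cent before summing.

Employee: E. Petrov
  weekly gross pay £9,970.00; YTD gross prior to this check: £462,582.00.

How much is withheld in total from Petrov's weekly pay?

Territorial Income Tax: taxable = £9,970.00
  £1,431.16 + 36.46% × (£9,970.00 − £7,500.00) = £1,431.16 + 36.46% × £2,470.00 = £2,331.72
Health Levy: 4% × £9,970.00 = £398.80
Long-Term Care Levy: cap £463,220.00 − YTD £462,582.00 = £638.00 subject; 5.5% × £638.00 = £35.09
Transit Levy: 7.3% × £9,970.00 = £727.81
Total: £2,331.72 + £398.80 + £35.09 + £727.81 = £3,493.42

£3,493.42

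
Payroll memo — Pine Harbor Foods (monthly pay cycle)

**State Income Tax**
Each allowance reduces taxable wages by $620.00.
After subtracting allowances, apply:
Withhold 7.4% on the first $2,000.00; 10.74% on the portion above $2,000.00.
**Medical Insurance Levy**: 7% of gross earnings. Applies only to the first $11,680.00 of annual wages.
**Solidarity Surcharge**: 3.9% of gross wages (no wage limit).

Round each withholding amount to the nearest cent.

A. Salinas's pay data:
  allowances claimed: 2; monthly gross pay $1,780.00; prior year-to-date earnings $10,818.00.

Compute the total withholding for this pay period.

State Income Tax: taxable = $1,780.00 − 2×$620.00 = $540.00
  7.4% × $540.00 = $39.96
Medical Insurance Levy: cap $11,680.00 − YTD $10,818.00 = $862.00 subject; 7% × $862.00 = $60.34
Solidarity Surcharge: 3.9% × $1,780.00 = $69.42
Total: $39.96 + $60.34 + $69.42 = $169.72

$169.72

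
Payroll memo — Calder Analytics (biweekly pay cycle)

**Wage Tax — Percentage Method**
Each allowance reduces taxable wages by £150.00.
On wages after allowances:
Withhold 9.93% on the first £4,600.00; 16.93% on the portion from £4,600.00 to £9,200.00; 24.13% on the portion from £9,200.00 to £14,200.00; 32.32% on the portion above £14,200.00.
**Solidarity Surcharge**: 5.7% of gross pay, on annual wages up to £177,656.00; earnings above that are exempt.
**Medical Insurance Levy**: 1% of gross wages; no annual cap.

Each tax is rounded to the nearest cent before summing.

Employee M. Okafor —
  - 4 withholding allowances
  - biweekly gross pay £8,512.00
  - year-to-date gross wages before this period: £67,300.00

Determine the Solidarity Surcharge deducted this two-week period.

Solidarity Surcharge: 5.7% × £8,512.00 = £485.18

£485.18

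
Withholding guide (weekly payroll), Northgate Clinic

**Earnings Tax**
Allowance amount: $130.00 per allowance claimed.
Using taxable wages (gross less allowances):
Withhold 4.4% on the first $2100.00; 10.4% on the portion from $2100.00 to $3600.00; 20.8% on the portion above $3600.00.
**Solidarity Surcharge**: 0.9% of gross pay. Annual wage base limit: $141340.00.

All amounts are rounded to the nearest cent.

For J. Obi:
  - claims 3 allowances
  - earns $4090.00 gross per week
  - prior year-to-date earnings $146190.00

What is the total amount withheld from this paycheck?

Earnings Tax: taxable = $4090.00 − 3×$130.00 = $3700.00
  $248.40 + 20.8% × ($3700.00 − $3600.00) = $248.40 + 20.8% × $100.00 = $269.20
Solidarity Surcharge: YTD $146190.00 ≥ cap $141340.00 → $0.00
Total: $269.20 + $0.00 = $269.20

$269.20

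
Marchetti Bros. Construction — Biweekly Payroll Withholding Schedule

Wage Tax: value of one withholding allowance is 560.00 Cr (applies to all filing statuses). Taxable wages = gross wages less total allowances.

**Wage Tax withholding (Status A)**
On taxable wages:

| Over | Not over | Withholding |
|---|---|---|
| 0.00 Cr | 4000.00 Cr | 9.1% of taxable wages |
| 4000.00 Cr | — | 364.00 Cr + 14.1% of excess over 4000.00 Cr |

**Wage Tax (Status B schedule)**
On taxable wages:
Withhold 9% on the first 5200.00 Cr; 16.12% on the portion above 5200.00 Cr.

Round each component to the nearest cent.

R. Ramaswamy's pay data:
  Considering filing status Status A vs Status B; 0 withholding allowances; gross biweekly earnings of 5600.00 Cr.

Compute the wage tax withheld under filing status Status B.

Wage Tax (Status B): taxable = 5600.00 Cr
  468.00 Cr + 16.12% × (5600.00 Cr − 5200.00 Cr) = 468.00 Cr + 16.12% × 400.00 Cr = 532.48 Cr

532.48 Cr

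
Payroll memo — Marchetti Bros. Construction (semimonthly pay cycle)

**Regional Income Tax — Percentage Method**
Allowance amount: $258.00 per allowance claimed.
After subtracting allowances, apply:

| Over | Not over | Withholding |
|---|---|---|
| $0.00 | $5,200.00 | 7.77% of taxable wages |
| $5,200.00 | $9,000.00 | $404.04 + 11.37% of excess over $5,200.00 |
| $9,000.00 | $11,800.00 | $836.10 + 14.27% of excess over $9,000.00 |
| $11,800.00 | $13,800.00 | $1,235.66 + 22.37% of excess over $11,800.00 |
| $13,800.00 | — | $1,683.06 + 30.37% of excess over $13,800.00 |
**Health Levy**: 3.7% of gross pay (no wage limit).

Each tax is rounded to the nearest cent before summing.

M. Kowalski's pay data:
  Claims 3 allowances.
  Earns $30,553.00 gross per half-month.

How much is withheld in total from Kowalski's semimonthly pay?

Regional Income Tax: taxable = $30,553.00 − 3×$258.00 = $29,779.00
  $1,683.06 + 30.37% × ($29,779.00 − $13,800.00) = $1,683.06 + 30.37% × $15,979.00 = $6,535.88
Health Levy: 3.7% × $30,553.00 = $1,130.46
Total: $6,535.88 + $1,130.46 = $7,666.34

$7,666.34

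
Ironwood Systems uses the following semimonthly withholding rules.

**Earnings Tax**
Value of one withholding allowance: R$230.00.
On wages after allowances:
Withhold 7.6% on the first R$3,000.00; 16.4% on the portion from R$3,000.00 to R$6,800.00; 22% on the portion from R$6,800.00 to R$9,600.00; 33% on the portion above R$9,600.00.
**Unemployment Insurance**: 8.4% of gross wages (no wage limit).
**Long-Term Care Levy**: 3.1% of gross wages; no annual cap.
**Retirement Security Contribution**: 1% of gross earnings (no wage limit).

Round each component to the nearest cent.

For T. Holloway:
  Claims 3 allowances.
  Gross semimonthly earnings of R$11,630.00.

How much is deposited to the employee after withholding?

R$8,266.85

Earnings Tax: taxable = R$11,630.00 − 3×R$230.00 = R$10,940.00
  R$1,467.20 + 33% × (R$10,940.00 − R$9,600.00) = R$1,467.20 + 33% × R$1,340.00 = R$1,909.40
Unemployment Insurance: 8.4% × R$11,630.00 = R$976.92
Long-Term Care Levy: 3.1% × R$11,630.00 = R$360.53
Retirement Security Contribution: 1% × R$11,630.00 = R$116.30
Total withheld: R$1,909.40 + R$976.92 + R$360.53 + R$116.30 = R$3,363.15
Net pay: R$11,630.00 − R$3,363.15 = R$8,266.85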